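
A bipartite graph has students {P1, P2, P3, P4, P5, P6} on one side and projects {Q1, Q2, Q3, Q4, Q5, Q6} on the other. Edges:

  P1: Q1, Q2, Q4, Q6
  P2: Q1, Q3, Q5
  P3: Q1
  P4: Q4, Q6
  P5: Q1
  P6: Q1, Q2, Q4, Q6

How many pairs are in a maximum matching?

5

Unit-capacity flow: source→left, listed edges, right→sink; max matching = max flow.
Augmenting path P1→Q1 (+1); matched 1.
Augmenting path P2→Q3 (+1); matched 2.
Augmenting path P4→Q4 (+1); matched 3.
Augmenting path P6→Q2 (+1); matched 4.
Augmenting path P3→Q1→P1→Q6 (+1); matched 5.
No augmenting path remains; maximum matching = 5.
König certificate: {P1, P2, P4, P6, Q1} is a vertex cover of size 5 (every listed pair touches it), so no matching can be larger.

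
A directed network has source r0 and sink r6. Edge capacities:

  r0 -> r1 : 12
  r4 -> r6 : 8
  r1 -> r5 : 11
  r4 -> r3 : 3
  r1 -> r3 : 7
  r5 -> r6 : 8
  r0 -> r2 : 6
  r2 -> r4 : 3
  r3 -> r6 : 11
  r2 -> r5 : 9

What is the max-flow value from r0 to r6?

18

Augment r0→r1→r3→r6: bottleneck 7, flow now 7.
Augment r0→r1→r5→r6: bottleneck 5, flow now 12.
Augment r0→r2→r4→r6: bottleneck 3, flow now 15.
Augment r0→r2→r5→r6: bottleneck 3, flow now 18.
No augmenting path remains; maximum flow = 18.
In the residual graph, reachable from r0: {r0}.
Min-cut edges: r0→r1 (12), r0→r2 (6); capacity 12 + 6 = 18.
This cut is saturated, so no flow can exceed 18.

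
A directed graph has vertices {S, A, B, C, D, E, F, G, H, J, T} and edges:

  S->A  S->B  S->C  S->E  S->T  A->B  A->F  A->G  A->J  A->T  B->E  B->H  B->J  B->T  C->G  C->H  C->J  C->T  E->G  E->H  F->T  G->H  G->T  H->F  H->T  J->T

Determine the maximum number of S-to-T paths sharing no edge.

Assign every edge capacity 1; by Menger, the answer equals the max flow.
Path S→T (+1); total 1.
Path S→A→T (+1); total 2.
Path S→B→T (+1); total 3.
Path S→C→T (+1); total 4.
Path S→E→G→T (+1); total 5.
No residual S→T path; max flow = 5.
Certifying cut of size 5: {S→A, S→B, S→C, S→E, S→T}.

5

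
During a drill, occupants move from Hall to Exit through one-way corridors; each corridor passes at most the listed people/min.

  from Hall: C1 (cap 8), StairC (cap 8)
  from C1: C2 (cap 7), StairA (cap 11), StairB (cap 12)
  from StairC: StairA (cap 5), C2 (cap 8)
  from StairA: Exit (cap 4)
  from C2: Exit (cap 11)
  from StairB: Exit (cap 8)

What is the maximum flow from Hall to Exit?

16

Augment Hall→C1→StairA→Exit: bottleneck 4, flow now 4.
Augment Hall→C1→C2→Exit: bottleneck 4, flow now 8.
Augment Hall→StairC→C2→Exit: bottleneck 7, flow now 15.
Augment Hall→StairC→StairA→C1→StairB→Exit: bottleneck 1, flow now 16. (uses reverse residual edge)
No augmenting path remains; maximum flow = 16.
In the residual graph, reachable from Hall: {Hall}.
Min-cut edges: Hall→C1 (8), Hall→StairC (8); capacity 8 + 8 = 16.
This cut is saturated, so no flow can exceed 16.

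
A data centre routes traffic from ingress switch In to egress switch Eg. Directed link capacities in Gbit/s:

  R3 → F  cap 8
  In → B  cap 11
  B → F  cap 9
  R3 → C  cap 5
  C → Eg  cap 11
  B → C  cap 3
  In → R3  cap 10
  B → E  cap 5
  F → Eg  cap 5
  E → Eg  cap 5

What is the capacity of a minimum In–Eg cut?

18

Augment In→B→E→Eg: bottleneck 5, flow now 5.
Augment In→B→C→Eg: bottleneck 3, flow now 8.
Augment In→B→F→Eg: bottleneck 3, flow now 11.
Augment In→R3→C→Eg: bottleneck 5, flow now 16.
Augment In→R3→F→Eg: bottleneck 2, flow now 18.
No augmenting path remains; maximum flow = 18.
By max-flow min-cut, the minimum cut capacity equals the max flow.
In the residual graph, reachable from In: {In, B, R3, F}.
Min-cut edges: B→E (5), B→C (3), R3→C (5), F→Eg (5); capacity 5 + 3 + 5 + 5 = 18.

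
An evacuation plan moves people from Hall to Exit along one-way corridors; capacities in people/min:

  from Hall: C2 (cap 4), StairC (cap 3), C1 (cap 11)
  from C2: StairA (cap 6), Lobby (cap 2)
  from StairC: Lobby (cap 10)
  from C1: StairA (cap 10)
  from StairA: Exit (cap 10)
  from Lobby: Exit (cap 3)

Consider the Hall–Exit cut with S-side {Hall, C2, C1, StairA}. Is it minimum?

Given cut capacity: 3 + 2 + 10 = 15.
Augment Hall→C2→StairA→Exit: bottleneck 4, flow now 4.
Augment Hall→StairC→Lobby→Exit: bottleneck 3, flow now 7.
Augment Hall→C1→StairA→Exit: bottleneck 6, flow now 13.
No augmenting path remains; maximum flow = 13.
In the residual graph, reachable from Hall: {Hall, C2, StairC, C1, StairA, Lobby}.
Min-cut edges: StairA→Exit (10), Lobby→Exit (3); capacity 10 + 3 = 13.
Cut capacity 15 exceeds the max flow 13, so it is not minimum.

No — its capacity is 15, but the minimum cut has capacity 13.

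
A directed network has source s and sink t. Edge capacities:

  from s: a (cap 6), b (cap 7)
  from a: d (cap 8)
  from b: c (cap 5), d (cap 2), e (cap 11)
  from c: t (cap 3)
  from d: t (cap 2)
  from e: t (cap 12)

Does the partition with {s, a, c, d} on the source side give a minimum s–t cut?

No — its capacity is 12, but the minimum cut has capacity 9.

Given cut capacity: 7 + 3 + 2 = 12.
Augment s→a→d→t: bottleneck 2, flow now 2.
Augment s→b→c→t: bottleneck 3, flow now 5.
Augment s→b→e→t: bottleneck 4, flow now 9.
No augmenting path remains; maximum flow = 9.
In the residual graph, reachable from s: {s, a, d}.
Min-cut edges: s→b (7), d→t (2); capacity 7 + 2 = 9.
Cut capacity 12 exceeds the max flow 9, so it is not minimum.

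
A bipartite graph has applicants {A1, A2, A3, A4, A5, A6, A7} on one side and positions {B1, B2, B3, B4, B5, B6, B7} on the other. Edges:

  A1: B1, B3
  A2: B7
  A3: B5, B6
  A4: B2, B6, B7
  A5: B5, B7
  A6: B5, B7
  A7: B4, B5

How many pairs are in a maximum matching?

Unit-capacity flow: source→left, listed edges, right→sink; max matching = max flow.
Augmenting path A1→B1 (+1); matched 1.
Augmenting path A2→B7 (+1); matched 2.
Augmenting path A3→B5 (+1); matched 3.
Augmenting path A4→B2 (+1); matched 4.
Augmenting path A7→B4 (+1); matched 5.
Augmenting path A5→B5→A3→B6 (+1); matched 6.
No augmenting path remains; maximum matching = 6.
König certificate: {A1, A3, A4, A7, B5, B7} is a vertex cover of size 6 (every listed pair touches it), so no matching can be larger.

6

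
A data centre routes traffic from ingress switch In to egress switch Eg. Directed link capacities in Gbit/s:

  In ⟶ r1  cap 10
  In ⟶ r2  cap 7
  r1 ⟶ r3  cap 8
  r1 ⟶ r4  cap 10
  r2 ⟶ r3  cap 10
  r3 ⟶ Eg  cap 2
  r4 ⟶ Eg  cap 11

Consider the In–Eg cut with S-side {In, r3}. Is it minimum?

Given cut capacity: 10 + 7 + 2 = 19.
Augment In→r1→r3→Eg: bottleneck 2, flow now 2.
Augment In→r1→r4→Eg: bottleneck 8, flow now 10.
Augment In→r2→r3→r1→r4→Eg: bottleneck 2, flow now 12. (uses reverse residual edge)
No augmenting path remains; maximum flow = 12.
In the residual graph, reachable from In: {In, r2, r3}.
Min-cut edges: In→r1 (10), r3→Eg (2); capacity 10 + 2 = 12.
Cut capacity 19 exceeds the max flow 12, so it is not minimum.

No — its capacity is 19, but the minimum cut has capacity 12.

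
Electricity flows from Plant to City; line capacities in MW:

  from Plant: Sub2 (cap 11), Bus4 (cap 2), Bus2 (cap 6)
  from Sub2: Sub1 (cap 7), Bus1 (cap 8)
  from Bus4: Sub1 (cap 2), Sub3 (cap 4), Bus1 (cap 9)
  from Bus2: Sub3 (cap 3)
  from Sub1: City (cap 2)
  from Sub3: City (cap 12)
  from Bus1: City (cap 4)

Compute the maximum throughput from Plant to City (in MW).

11

Augment Plant→Sub2→Sub1→City: bottleneck 2, flow now 2.
Augment Plant→Sub2→Bus1→City: bottleneck 4, flow now 6.
Augment Plant→Bus4→Sub3→City: bottleneck 2, flow now 8.
Augment Plant→Bus2→Sub3→City: bottleneck 3, flow now 11.
No augmenting path remains; maximum flow = 11.
In the residual graph, reachable from Plant: {Plant, Sub2, Bus2, Sub1, Bus1}.
Min-cut edges: Plant→Bus4 (2), Bus2→Sub3 (3), Sub1→City (2), Bus1→City (4); capacity 2 + 3 + 2 + 4 = 11.
This cut is saturated, so no flow can exceed 11.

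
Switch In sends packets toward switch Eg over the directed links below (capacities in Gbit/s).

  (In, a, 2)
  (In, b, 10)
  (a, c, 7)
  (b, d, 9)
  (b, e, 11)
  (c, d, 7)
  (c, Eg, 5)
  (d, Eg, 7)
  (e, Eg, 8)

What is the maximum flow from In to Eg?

Augment In→a→c→Eg: bottleneck 2, flow now 2.
Augment In→b→d→Eg: bottleneck 7, flow now 9.
Augment In→b→e→Eg: bottleneck 3, flow now 12.
No augmenting path remains; maximum flow = 12.
In the residual graph, reachable from In: {In}.
Min-cut edges: In→a (2), In→b (10); capacity 2 + 10 = 12.
This cut is saturated, so no flow can exceed 12.

12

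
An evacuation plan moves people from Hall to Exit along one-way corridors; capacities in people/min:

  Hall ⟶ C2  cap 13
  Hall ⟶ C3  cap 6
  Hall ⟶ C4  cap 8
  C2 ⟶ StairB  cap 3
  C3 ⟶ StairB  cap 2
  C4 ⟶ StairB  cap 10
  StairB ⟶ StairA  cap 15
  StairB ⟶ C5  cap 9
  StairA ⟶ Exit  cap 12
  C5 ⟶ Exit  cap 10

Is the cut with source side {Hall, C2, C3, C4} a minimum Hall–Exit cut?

Given cut capacity: 3 + 2 + 10 = 15.
Augment Hall→C2→StairB→StairA→Exit: bottleneck 3, flow now 3.
Augment Hall→C3→StairB→StairA→Exit: bottleneck 2, flow now 5.
Augment Hall→C4→StairB→StairA→Exit: bottleneck 7, flow now 12.
Augment Hall→C4→StairB→C5→Exit: bottleneck 1, flow now 13.
No augmenting path remains; maximum flow = 13.
In the residual graph, reachable from Hall: {Hall, C2, C3}.
Min-cut edges: Hall→C4 (8), C2→StairB (3), C3→StairB (2); capacity 8 + 3 + 2 = 13.
Cut capacity 15 exceeds the max flow 13, so it is not minimum.

No — its capacity is 15, but the minimum cut has capacity 13.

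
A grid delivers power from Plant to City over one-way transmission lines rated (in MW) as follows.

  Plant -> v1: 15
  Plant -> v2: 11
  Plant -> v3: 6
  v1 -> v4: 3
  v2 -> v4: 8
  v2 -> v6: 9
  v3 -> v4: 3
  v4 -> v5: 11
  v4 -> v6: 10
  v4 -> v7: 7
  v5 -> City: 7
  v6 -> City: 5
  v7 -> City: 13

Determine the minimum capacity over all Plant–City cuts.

Augment Plant→v2→v6→City: bottleneck 5, flow now 5.
Augment Plant→v1→v4→v5→City: bottleneck 3, flow now 8.
Augment Plant→v2→v4→v5→City: bottleneck 4, flow now 12.
Augment Plant→v2→v4→v7→City: bottleneck 2, flow now 14.
Augment Plant→v3→v4→v7→City: bottleneck 3, flow now 17.
No augmenting path remains; maximum flow = 17.
By max-flow min-cut, the minimum cut capacity equals the max flow.
In the residual graph, reachable from Plant: {Plant, v1, v3}.
Min-cut edges: Plant→v2 (11), v1→v4 (3), v3→v4 (3); capacity 11 + 3 + 3 = 17.

17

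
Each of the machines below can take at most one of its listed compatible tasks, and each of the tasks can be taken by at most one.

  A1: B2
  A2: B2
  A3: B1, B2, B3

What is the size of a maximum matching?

Unit-capacity flow: source→left, listed edges, right→sink; max matching = max flow.
Augmenting path A1→B2 (+1); matched 1.
Augmenting path A3→B1 (+1); matched 2.
No augmenting path remains; maximum matching = 2.
König certificate: {A3, B2} is a vertex cover of size 2 (every listed pair touches it), so no matching can be larger.

2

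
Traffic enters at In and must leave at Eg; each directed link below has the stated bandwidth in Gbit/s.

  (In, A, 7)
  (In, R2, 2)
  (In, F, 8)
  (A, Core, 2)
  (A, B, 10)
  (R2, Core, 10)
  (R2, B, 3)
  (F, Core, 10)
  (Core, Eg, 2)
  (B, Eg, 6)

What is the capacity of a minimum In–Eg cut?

Augment In→A→Core→Eg: bottleneck 2, flow now 2.
Augment In→A→B→Eg: bottleneck 5, flow now 7.
Augment In→R2→B→Eg: bottleneck 1, flow now 8.
No augmenting path remains; maximum flow = 8.
By max-flow min-cut, the minimum cut capacity equals the max flow.
In the residual graph, reachable from In: {In, A, R2, F, Core, B}.
Min-cut edges: Core→Eg (2), B→Eg (6); capacity 2 + 6 = 8.

8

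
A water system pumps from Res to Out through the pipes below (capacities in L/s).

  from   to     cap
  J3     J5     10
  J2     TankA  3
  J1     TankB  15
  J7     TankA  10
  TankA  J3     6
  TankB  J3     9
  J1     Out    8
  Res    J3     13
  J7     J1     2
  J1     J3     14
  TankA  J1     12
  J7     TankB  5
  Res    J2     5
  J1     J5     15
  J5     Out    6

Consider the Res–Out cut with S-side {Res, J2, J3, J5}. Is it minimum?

Yes — it is a minimum cut (capacity 9).

Given cut capacity: 3 + 6 = 9.
Augment Res→J3→J5→Out: bottleneck 6, flow now 6.
Augment Res→J2→TankA→J1→Out: bottleneck 3, flow now 9.
No augmenting path remains; maximum flow = 9.
Cut capacity 9 equals the max flow, so it is a minimum cut.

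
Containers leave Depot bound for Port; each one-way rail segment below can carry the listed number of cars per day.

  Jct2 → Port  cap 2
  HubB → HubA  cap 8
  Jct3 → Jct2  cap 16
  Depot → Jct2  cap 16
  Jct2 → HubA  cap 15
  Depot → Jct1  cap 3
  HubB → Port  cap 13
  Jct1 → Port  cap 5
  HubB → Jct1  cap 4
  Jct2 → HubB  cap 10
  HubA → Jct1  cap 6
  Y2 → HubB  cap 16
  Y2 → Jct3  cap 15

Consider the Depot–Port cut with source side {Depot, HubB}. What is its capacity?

Edges leaving {Depot, HubB}: Depot→Jct2 (16), Depot→Jct1 (3), HubB→HubA (8), HubB→Jct1 (4), HubB→Port (13).
Cut capacity = 16 + 3 + 8 + 4 + 13 = 44.

44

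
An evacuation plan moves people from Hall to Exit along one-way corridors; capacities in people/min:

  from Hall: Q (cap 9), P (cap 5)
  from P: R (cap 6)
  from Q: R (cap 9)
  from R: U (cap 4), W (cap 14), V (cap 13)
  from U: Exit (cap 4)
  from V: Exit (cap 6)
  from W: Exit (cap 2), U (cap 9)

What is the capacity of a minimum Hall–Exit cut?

12

Augment Hall→P→R→U→Exit: bottleneck 4, flow now 4.
Augment Hall→P→R→V→Exit: bottleneck 1, flow now 5.
Augment Hall→Q→R→V→Exit: bottleneck 5, flow now 10.
Augment Hall→Q→R→W→Exit: bottleneck 2, flow now 12.
No augmenting path remains; maximum flow = 12.
By max-flow min-cut, the minimum cut capacity equals the max flow.
In the residual graph, reachable from Hall: {Hall, P, Q, R, U, V, W}.
Min-cut edges: U→Exit (4), V→Exit (6), W→Exit (2); capacity 4 + 6 + 2 = 12.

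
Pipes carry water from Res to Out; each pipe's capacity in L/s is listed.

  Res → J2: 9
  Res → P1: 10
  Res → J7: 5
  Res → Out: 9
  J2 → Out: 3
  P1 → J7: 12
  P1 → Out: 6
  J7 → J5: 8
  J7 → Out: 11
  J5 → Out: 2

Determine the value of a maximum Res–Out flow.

27

Augment Res→Out: bottleneck 9, flow now 9.
Augment Res→J2→Out: bottleneck 3, flow now 12.
Augment Res→P1→Out: bottleneck 6, flow now 18.
Augment Res→J7→Out: bottleneck 5, flow now 23.
Augment Res→P1→J7→Out: bottleneck 4, flow now 27.
No augmenting path remains; maximum flow = 27.
In the residual graph, reachable from Res: {Res, J2}.
Min-cut edges: Res→P1 (10), Res→J7 (5), Res→Out (9), J2→Out (3); capacity 10 + 5 + 9 + 3 = 27.
This cut is saturated, so no flow can exceed 27.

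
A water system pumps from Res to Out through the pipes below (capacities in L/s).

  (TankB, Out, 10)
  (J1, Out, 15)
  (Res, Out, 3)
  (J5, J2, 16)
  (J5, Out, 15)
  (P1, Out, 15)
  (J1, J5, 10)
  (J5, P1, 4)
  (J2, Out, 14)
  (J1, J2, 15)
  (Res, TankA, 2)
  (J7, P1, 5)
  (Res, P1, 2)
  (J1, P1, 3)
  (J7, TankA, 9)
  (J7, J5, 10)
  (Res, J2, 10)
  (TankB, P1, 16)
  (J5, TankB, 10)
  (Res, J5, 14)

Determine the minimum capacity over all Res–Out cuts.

29

Augment Res→Out: bottleneck 3, flow now 3.
Augment Res→J5→Out: bottleneck 14, flow now 17.
Augment Res→J2→Out: bottleneck 10, flow now 27.
Augment Res→P1→Out: bottleneck 2, flow now 29.
No augmenting path remains; maximum flow = 29.
By max-flow min-cut, the minimum cut capacity equals the max flow.
In the residual graph, reachable from Res: {Res, TankA}.
Min-cut edges: Res→J5 (14), Res→J2 (10), Res→P1 (2), Res→Out (3); capacity 14 + 10 + 2 + 3 = 29.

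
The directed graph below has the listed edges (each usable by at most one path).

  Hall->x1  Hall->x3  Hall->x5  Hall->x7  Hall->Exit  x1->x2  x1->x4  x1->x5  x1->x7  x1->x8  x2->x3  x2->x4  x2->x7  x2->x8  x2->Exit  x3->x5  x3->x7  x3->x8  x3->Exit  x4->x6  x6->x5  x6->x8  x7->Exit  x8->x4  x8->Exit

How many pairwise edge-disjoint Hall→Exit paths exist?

4

Assign every edge capacity 1; by Menger, the answer equals the max flow.
Path Hall→Exit (+1); total 1.
Path Hall→x3→Exit (+1); total 2.
Path Hall→x7→Exit (+1); total 3.
Path Hall→x1→x2→Exit (+1); total 4.
No residual Hall→Exit path; max flow = 4.
Certifying cut of size 4: {Hall→Exit, Hall→x1, Hall→x3, Hall→x7}.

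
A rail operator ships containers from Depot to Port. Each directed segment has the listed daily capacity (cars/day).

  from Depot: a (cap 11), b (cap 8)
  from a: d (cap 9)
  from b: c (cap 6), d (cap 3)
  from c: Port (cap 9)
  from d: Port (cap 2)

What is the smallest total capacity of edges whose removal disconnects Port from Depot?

Augment Depot→a→d→Port: bottleneck 2, flow now 2.
Augment Depot→b→c→Port: bottleneck 6, flow now 8.
No augmenting path remains; maximum flow = 8.
By max-flow min-cut, the minimum cut capacity equals the max flow.
In the residual graph, reachable from Depot: {Depot, a, b, d}.
Min-cut edges: b→c (6), d→Port (2); capacity 6 + 2 = 8.

8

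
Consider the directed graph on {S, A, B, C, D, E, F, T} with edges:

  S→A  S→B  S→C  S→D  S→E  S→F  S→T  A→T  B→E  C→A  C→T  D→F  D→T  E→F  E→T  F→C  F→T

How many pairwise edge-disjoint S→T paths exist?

6

Assign every edge capacity 1; by Menger, the answer equals the max flow.
Path S→T (+1); total 1.
Path S→A→T (+1); total 2.
Path S→C→T (+1); total 3.
Path S→D→T (+1); total 4.
Path S→E→T (+1); total 5.
Path S→F→T (+1); total 6.
No residual S→T path; max flow = 6.
Certifying cut of size 6: {A→T, C→T, E→T, F→T, S→D, S→T}.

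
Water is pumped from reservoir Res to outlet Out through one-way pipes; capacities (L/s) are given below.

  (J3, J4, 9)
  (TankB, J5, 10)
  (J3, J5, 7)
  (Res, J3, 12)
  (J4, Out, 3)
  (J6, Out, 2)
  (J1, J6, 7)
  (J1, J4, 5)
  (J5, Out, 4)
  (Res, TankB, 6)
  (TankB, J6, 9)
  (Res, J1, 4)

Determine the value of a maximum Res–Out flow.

Augment Res→TankB→J5→Out: bottleneck 4, flow now 4.
Augment Res→TankB→J6→Out: bottleneck 2, flow now 6.
Augment Res→J3→J4→Out: bottleneck 3, flow now 9.
No augmenting path remains; maximum flow = 9.
In the residual graph, reachable from Res: {Res, TankB, J3, J1, J5, J4, J6}.
Min-cut edges: J5→Out (4), J4→Out (3), J6→Out (2); capacity 4 + 3 + 2 = 9.
This cut is saturated, so no flow can exceed 9.

9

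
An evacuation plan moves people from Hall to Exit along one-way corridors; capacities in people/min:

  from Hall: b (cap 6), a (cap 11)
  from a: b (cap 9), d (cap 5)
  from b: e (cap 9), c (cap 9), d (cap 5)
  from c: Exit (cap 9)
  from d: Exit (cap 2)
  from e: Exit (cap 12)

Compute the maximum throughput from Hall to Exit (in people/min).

Augment Hall→a→d→Exit: bottleneck 2, flow now 2.
Augment Hall→b→c→Exit: bottleneck 6, flow now 8.
Augment Hall→a→b→c→Exit: bottleneck 3, flow now 11.
Augment Hall→a→b→e→Exit: bottleneck 6, flow now 17.
No augmenting path remains; maximum flow = 17.
In the residual graph, reachable from Hall: {Hall}.
Min-cut edges: Hall→a (11), Hall→b (6); capacity 11 + 6 = 17.
This cut is saturated, so no flow can exceed 17.

17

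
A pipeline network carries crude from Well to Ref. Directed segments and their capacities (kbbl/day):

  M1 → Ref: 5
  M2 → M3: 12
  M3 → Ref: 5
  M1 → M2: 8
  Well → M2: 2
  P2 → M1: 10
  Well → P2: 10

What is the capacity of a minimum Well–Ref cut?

Augment Well→P2→M1→Ref: bottleneck 5, flow now 5.
Augment Well→M2→M3→Ref: bottleneck 2, flow now 7.
Augment Well→P2→M1→M2→M3→Ref: bottleneck 3, flow now 10.
No augmenting path remains; maximum flow = 10.
By max-flow min-cut, the minimum cut capacity equals the max flow.
In the residual graph, reachable from Well: {Well, P2, M2, M1, M3}.
Min-cut edges: M1→Ref (5), M3→Ref (5); capacity 5 + 5 = 10.

10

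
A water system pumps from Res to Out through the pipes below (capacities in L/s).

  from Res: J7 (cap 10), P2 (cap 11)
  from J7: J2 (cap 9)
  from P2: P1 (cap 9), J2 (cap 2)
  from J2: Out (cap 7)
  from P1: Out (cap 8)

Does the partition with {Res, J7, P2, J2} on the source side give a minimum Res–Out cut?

No — its capacity is 16, but the minimum cut has capacity 15.

Given cut capacity: 9 + 7 = 16.
Augment Res→J7→J2→Out: bottleneck 7, flow now 7.
Augment Res→P2→P1→Out: bottleneck 8, flow now 15.
No augmenting path remains; maximum flow = 15.
In the residual graph, reachable from Res: {Res, J7, P2, J2, P1}.
Min-cut edges: J2→Out (7), P1→Out (8); capacity 7 + 8 = 15.
Cut capacity 16 exceeds the max flow 15, so it is not minimum.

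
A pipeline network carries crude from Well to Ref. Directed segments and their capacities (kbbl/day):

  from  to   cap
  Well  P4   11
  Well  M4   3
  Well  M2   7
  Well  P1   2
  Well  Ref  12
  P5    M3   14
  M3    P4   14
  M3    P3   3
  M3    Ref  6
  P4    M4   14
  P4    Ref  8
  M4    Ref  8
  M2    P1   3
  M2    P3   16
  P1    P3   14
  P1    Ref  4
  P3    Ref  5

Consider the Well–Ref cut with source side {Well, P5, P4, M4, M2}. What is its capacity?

Edges leaving {Well, P5, P4, M4, M2}: Well→P1 (2), Well→Ref (12), P5→M3 (14), P4→Ref (8), M4→Ref (8), M2→P1 (3), M2→P3 (16).
Cut capacity = 2 + 12 + 14 + 8 + 8 + 3 + 16 = 63.

63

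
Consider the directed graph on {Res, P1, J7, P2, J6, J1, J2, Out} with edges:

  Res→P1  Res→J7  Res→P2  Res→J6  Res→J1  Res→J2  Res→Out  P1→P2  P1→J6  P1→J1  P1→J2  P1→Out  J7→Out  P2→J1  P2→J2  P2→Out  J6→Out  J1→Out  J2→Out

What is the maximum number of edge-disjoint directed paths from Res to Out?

7

Assign every edge capacity 1; by Menger, the answer equals the max flow.
Path Res→Out (+1); total 1.
Path Res→P1→Out (+1); total 2.
Path Res→J7→Out (+1); total 3.
Path Res→P2→Out (+1); total 4.
Path Res→J6→Out (+1); total 5.
Path Res→J1→Out (+1); total 6.
Path Res→J2→Out (+1); total 7.
No residual Res→Out path; max flow = 7.
Certifying cut of size 7: {Res→J1, Res→J2, Res→J6, Res→J7, Res→Out, Res→P1, Res→P2}.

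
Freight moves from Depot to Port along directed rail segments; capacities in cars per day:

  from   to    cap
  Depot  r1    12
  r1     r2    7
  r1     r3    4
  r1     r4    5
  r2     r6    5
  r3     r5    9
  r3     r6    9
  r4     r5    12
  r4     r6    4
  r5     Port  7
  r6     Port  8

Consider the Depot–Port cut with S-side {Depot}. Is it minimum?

Given cut capacity: 12 = 12.
Augment Depot→r1→r2→r6→Port: bottleneck 5, flow now 5.
Augment Depot→r1→r3→r5→Port: bottleneck 4, flow now 9.
Augment Depot→r1→r4→r5→Port: bottleneck 3, flow now 12.
No augmenting path remains; maximum flow = 12.
Cut capacity 12 equals the max flow, so it is a minimum cut.

Yes — it is a minimum cut (capacity 12).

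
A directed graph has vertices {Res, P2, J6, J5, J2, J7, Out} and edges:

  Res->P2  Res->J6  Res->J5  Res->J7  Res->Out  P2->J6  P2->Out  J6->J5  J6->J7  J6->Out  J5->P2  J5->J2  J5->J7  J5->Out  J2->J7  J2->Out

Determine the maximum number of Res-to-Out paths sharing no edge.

Assign every edge capacity 1; by Menger, the answer equals the max flow.
Path Res→Out (+1); total 1.
Path Res→P2→Out (+1); total 2.
Path Res→J6→Out (+1); total 3.
Path Res→J5→Out (+1); total 4.
No residual Res→Out path; max flow = 4.
Certifying cut of size 4: {Res→J5, Res→J6, Res→Out, Res→P2}.

4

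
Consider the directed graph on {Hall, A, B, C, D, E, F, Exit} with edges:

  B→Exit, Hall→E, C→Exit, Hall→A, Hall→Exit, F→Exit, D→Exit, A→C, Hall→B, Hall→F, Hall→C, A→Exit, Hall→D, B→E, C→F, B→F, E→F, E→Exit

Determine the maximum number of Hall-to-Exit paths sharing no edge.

7

Assign every edge capacity 1; by Menger, the answer equals the max flow.
Path Hall→Exit (+1); total 1.
Path Hall→A→Exit (+1); total 2.
Path Hall→B→Exit (+1); total 3.
Path Hall→C→Exit (+1); total 4.
Path Hall→D→Exit (+1); total 5.
Path Hall→E→Exit (+1); total 6.
Path Hall→F→Exit (+1); total 7.
No residual Hall→Exit path; max flow = 7.
Certifying cut of size 7: {Hall→A, Hall→B, Hall→C, Hall→D, Hall→E, Hall→Exit, Hall→F}.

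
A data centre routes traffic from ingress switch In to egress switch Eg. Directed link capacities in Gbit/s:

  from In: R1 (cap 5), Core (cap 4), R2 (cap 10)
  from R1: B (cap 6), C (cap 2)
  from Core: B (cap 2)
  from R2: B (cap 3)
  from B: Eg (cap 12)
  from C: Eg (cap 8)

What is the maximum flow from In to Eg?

Augment In→R1→B→Eg: bottleneck 5, flow now 5.
Augment In→Core→B→Eg: bottleneck 2, flow now 7.
Augment In→R2→B→Eg: bottleneck 3, flow now 10.
No augmenting path remains; maximum flow = 10.
In the residual graph, reachable from In: {In, Core, R2}.
Min-cut edges: In→R1 (5), Core→B (2), R2→B (3); capacity 5 + 2 + 3 = 10.
This cut is saturated, so no flow can exceed 10.

10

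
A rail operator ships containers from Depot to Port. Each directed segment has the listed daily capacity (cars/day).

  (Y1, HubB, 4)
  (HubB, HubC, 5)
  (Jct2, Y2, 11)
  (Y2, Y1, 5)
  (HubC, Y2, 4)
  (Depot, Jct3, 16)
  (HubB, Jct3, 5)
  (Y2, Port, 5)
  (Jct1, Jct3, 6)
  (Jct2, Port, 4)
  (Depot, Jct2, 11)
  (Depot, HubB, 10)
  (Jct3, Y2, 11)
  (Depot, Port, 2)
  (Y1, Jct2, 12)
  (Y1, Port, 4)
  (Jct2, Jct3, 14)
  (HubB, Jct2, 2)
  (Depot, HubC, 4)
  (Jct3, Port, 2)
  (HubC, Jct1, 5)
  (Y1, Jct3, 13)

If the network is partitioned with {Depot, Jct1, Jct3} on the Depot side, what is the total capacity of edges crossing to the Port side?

Edges leaving {Depot, Jct1, Jct3}: Depot→HubB (10), Depot→HubC (4), Depot→Jct2 (11), Depot→Port (2), Jct3→Y2 (11), Jct3→Port (2).
Cut capacity = 10 + 4 + 11 + 2 + 11 + 2 = 40.

40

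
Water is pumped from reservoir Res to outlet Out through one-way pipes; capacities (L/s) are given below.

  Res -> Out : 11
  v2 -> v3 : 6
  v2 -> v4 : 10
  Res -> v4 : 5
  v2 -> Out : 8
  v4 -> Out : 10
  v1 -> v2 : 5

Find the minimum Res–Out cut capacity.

Augment Res→Out: bottleneck 11, flow now 11.
Augment Res→v4→Out: bottleneck 5, flow now 16.
No augmenting path remains; maximum flow = 16.
By max-flow min-cut, the minimum cut capacity equals the max flow.
In the residual graph, reachable from Res: {Res}.
Min-cut edges: Res→v4 (5), Res→Out (11); capacity 5 + 11 = 16.

16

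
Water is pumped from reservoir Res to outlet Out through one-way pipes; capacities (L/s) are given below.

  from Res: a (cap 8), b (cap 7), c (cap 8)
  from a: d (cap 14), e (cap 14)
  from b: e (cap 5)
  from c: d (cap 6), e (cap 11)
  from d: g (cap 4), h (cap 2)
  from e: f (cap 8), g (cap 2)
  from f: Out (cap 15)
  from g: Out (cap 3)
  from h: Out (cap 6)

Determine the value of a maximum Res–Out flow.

13

Augment Res→a→d→g→Out: bottleneck 3, flow now 3.
Augment Res→a→d→h→Out: bottleneck 2, flow now 5.
Augment Res→a→e→f→Out: bottleneck 3, flow now 8.
Augment Res→b→e→f→Out: bottleneck 5, flow now 13.
No augmenting path remains; maximum flow = 13.
In the residual graph, reachable from Res: {Res, a, b, c, d, e, g}.
Min-cut edges: d→h (2), e→f (8), g→Out (3); capacity 2 + 8 + 3 = 13.
This cut is saturated, so no flow can exceed 13.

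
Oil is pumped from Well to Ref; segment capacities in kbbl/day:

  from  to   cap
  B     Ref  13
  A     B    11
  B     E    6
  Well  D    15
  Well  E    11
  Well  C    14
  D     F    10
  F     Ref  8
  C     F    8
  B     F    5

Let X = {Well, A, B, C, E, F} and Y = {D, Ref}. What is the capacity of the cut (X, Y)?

Edges leaving {Well, A, B, C, E, F}: Well→D (15), B→Ref (13), F→Ref (8).
Cut capacity = 15 + 13 + 8 = 36.

36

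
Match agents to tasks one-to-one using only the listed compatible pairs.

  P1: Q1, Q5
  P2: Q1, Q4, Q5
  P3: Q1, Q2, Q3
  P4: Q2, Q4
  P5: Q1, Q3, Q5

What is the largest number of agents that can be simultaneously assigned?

5

Unit-capacity flow: source→left, listed edges, right→sink; max matching = max flow.
Augmenting path P1→Q1 (+1); matched 1.
Augmenting path P2→Q4 (+1); matched 2.
Augmenting path P3→Q2 (+1); matched 3.
Augmenting path P5→Q3 (+1); matched 4.
Augmenting path P4→Q4→P2→Q5 (+1); matched 5.
No augmenting path remains; maximum matching = 5.
König certificate: {P1, P2, P3, P4, P5} is a vertex cover of size 5 (every listed pair touches it), so no matching can be larger.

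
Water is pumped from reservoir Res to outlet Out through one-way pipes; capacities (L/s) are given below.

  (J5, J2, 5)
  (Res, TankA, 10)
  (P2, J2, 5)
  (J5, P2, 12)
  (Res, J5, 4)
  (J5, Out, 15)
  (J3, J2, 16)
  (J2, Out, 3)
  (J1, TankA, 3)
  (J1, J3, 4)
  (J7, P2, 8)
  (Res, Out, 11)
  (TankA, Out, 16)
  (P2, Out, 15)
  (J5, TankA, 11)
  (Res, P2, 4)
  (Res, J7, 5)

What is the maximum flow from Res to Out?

Augment Res→Out: bottleneck 11, flow now 11.
Augment Res→J5→Out: bottleneck 4, flow now 15.
Augment Res→TankA→Out: bottleneck 10, flow now 25.
Augment Res→P2→Out: bottleneck 4, flow now 29.
Augment Res→J7→P2→Out: bottleneck 5, flow now 34.
No augmenting path remains; maximum flow = 34.
In the residual graph, reachable from Res: {Res}.
Min-cut edges: Res→J5 (4), Res→J7 (5), Res→TankA (10), Res→P2 (4), Res→Out (11); capacity 4 + 5 + 10 + 4 + 11 = 34.
This cut is saturated, so no flow can exceed 34.

34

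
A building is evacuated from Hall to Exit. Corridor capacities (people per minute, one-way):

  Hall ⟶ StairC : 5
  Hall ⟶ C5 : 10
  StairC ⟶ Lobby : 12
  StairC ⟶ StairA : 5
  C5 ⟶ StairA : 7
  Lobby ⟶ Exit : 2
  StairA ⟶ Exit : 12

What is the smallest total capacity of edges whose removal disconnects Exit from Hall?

Augment Hall→StairC→Lobby→Exit: bottleneck 2, flow now 2.
Augment Hall→StairC→StairA→Exit: bottleneck 3, flow now 5.
Augment Hall→C5→StairA→Exit: bottleneck 7, flow now 12.
No augmenting path remains; maximum flow = 12.
By max-flow min-cut, the minimum cut capacity equals the max flow.
In the residual graph, reachable from Hall: {Hall, C5}.
Min-cut edges: Hall→StairC (5), C5→StairA (7); capacity 5 + 7 = 12.

12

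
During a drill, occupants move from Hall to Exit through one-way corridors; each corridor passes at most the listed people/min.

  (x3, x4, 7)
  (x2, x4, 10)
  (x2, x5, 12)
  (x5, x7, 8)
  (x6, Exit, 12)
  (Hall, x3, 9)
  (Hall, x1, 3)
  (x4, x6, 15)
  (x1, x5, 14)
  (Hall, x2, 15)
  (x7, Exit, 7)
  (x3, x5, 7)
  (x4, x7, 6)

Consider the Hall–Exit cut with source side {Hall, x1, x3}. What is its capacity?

Edges leaving {Hall, x1, x3}: Hall→x2 (15), x1→x5 (14), x3→x4 (7), x3→x5 (7).
Cut capacity = 15 + 14 + 7 + 7 = 43.

43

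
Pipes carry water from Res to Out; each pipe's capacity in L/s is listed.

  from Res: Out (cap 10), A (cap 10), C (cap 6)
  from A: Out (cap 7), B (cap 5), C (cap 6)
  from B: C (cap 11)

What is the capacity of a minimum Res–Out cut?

17

Augment Res→Out: bottleneck 10, flow now 10.
Augment Res→A→Out: bottleneck 7, flow now 17.
No augmenting path remains; maximum flow = 17.
By max-flow min-cut, the minimum cut capacity equals the max flow.
In the residual graph, reachable from Res: {Res, A, B, C}.
Min-cut edges: Res→Out (10), A→Out (7); capacity 10 + 7 = 17.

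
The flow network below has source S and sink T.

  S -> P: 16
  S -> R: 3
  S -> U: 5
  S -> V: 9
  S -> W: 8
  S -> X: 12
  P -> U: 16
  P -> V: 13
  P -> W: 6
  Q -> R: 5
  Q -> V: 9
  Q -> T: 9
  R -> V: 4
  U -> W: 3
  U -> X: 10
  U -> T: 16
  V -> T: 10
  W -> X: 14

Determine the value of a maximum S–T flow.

Augment S→U→T: bottleneck 5, flow now 5.
Augment S→V→T: bottleneck 9, flow now 14.
Augment S→P→U→T: bottleneck 11, flow now 25.
Augment S→P→V→T: bottleneck 1, flow now 26.
No augmenting path remains; maximum flow = 26.
In the residual graph, reachable from S: {S, P, R, U, V, W, X}.
Min-cut edges: U→T (16), V→T (10); capacity 16 + 10 = 26.
This cut is saturated, so no flow can exceed 26.

26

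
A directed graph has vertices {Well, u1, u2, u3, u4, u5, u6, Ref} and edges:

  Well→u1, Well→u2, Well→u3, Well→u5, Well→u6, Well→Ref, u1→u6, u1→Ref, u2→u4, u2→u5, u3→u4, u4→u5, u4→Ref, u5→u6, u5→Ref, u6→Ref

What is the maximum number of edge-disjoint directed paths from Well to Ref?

Assign every edge capacity 1; by Menger, the answer equals the max flow.
Path Well→Ref (+1); total 1.
Path Well→u1→Ref (+1); total 2.
Path Well→u5→Ref (+1); total 3.
Path Well→u6→Ref (+1); total 4.
Path Well→u2→u4→Ref (+1); total 5.
No residual Well→Ref path; max flow = 5.
Certifying cut of size 5: {Well→Ref, Well→u1, u4→Ref, u5→Ref, u6→Ref}.

5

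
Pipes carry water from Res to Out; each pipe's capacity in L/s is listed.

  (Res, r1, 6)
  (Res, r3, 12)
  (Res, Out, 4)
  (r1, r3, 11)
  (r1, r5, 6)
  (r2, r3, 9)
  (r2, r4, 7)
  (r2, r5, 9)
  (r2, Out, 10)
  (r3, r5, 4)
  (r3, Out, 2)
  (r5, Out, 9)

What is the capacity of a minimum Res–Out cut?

Augment Res→Out: bottleneck 4, flow now 4.
Augment Res→r3→Out: bottleneck 2, flow now 6.
Augment Res→r1→r5→Out: bottleneck 6, flow now 12.
Augment Res→r3→r5→Out: bottleneck 3, flow now 15.
No augmenting path remains; maximum flow = 15.
By max-flow min-cut, the minimum cut capacity equals the max flow.
In the residual graph, reachable from Res: {Res, r1, r3, r5}.
Min-cut edges: Res→Out (4), r3→Out (2), r5→Out (9); capacity 4 + 2 + 9 = 15.

15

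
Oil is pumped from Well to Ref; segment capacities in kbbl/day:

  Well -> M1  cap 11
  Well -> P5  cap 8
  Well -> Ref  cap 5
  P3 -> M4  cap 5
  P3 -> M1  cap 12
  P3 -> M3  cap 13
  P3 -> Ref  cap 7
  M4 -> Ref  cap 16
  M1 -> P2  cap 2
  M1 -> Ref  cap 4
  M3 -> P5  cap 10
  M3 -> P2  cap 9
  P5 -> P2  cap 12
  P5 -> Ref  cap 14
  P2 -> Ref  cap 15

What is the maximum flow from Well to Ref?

Augment Well→Ref: bottleneck 5, flow now 5.
Augment Well→M1→Ref: bottleneck 4, flow now 9.
Augment Well→P5→Ref: bottleneck 8, flow now 17.
Augment Well→M1→P2→Ref: bottleneck 2, flow now 19.
No augmenting path remains; maximum flow = 19.
In the residual graph, reachable from Well: {Well, M1}.
Min-cut edges: Well→P5 (8), Well→Ref (5), M1→P2 (2), M1→Ref (4); capacity 8 + 5 + 2 + 4 = 19.
This cut is saturated, so no flow can exceed 19.

19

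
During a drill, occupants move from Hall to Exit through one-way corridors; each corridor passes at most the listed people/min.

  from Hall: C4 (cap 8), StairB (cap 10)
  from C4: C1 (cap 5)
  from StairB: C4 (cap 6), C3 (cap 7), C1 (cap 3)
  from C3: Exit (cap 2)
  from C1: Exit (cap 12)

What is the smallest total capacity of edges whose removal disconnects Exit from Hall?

Augment Hall→C4→C1→Exit: bottleneck 5, flow now 5.
Augment Hall→StairB→C3→Exit: bottleneck 2, flow now 7.
Augment Hall→StairB→C1→Exit: bottleneck 3, flow now 10.
No augmenting path remains; maximum flow = 10.
By max-flow min-cut, the minimum cut capacity equals the max flow.
In the residual graph, reachable from Hall: {Hall, C4, StairB, C3}.
Min-cut edges: C4→C1 (5), StairB→C1 (3), C3→Exit (2); capacity 5 + 3 + 2 = 10.

10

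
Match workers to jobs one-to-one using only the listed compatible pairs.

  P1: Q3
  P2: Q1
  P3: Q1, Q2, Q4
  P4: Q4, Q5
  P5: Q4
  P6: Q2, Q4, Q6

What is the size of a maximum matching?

Unit-capacity flow: source→left, listed edges, right→sink; max matching = max flow.
Augmenting path P1→Q3 (+1); matched 1.
Augmenting path P2→Q1 (+1); matched 2.
Augmenting path P3→Q2 (+1); matched 3.
Augmenting path P4→Q4 (+1); matched 4.
Augmenting path P6→Q6 (+1); matched 5.
Augmenting path P5→Q4→P4→Q5 (+1); matched 6.
No augmenting path remains; maximum matching = 6.
König certificate: {P1, P2, P3, P4, P5, P6} is a vertex cover of size 6 (every listed pair touches it), so no matching can be larger.

6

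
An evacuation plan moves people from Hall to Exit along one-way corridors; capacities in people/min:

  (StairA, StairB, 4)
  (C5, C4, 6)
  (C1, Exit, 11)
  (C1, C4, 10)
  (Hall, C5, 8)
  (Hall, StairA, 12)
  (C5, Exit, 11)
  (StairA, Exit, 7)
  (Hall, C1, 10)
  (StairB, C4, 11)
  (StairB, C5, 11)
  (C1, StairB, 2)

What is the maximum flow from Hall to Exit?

Augment Hall→StairA→Exit: bottleneck 7, flow now 7.
Augment Hall→C1→Exit: bottleneck 10, flow now 17.
Augment Hall→C5→Exit: bottleneck 8, flow now 25.
Augment Hall→StairA→StairB→C5→Exit: bottleneck 3, flow now 28.
No augmenting path remains; maximum flow = 28.
In the residual graph, reachable from Hall: {Hall, StairA, StairB, C5, C4}.
Min-cut edges: Hall→C1 (10), StairA→Exit (7), C5→Exit (11); capacity 10 + 7 + 11 = 28.
This cut is saturated, so no flow can exceed 28.

28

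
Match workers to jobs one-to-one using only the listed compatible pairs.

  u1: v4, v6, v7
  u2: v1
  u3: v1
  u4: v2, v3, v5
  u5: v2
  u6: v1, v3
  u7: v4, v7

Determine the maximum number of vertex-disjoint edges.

Unit-capacity flow: source→left, listed edges, right→sink; max matching = max flow.
Augmenting path u1→v4 (+1); matched 1.
Augmenting path u2→v1 (+1); matched 2.
Augmenting path u4→v2 (+1); matched 3.
Augmenting path u6→v3 (+1); matched 4.
Augmenting path u7→v7 (+1); matched 5.
Augmenting path u5→v2→u4→v5 (+1); matched 6.
No augmenting path remains; maximum matching = 6.
König certificate: {u1, u4, u5, u6, u7, v1} is a vertex cover of size 6 (every listed pair touches it), so no matching can be larger.

6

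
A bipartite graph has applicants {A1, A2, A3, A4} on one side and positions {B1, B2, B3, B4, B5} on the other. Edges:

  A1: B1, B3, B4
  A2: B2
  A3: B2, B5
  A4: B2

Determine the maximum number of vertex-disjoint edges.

3

Unit-capacity flow: source→left, listed edges, right→sink; max matching = max flow.
Augmenting path A1→B1 (+1); matched 1.
Augmenting path A2→B2 (+1); matched 2.
Augmenting path A3→B5 (+1); matched 3.
No augmenting path remains; maximum matching = 3.
König certificate: {A1, A3, B2} is a vertex cover of size 3 (every listed pair touches it), so no matching can be larger.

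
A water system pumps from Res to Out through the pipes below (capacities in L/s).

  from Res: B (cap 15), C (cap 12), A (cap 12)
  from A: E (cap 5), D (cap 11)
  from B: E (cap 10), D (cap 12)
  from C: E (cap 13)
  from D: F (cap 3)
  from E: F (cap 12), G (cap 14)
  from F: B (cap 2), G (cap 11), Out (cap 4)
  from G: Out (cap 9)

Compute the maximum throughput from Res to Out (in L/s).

13

Augment Res→A→D→F→Out: bottleneck 3, flow now 3.
Augment Res→A→E→F→Out: bottleneck 1, flow now 4.
Augment Res→A→E→G→Out: bottleneck 4, flow now 8.
Augment Res→B→E→G→Out: bottleneck 5, flow now 13.
No augmenting path remains; maximum flow = 13.
In the residual graph, reachable from Res: {Res, A, B, C, D, E, F, G}.
Min-cut edges: F→Out (4), G→Out (9); capacity 4 + 9 = 13.
This cut is saturated, so no flow can exceed 13.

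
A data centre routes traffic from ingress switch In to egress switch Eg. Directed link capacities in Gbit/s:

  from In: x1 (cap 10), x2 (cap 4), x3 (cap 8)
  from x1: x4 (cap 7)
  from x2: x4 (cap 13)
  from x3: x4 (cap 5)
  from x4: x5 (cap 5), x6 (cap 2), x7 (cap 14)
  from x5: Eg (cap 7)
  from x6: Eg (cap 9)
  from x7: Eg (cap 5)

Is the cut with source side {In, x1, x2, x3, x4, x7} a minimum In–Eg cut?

Given cut capacity: 5 + 2 + 5 = 12.
Augment In→x1→x4→x5→Eg: bottleneck 5, flow now 5.
Augment In→x1→x4→x6→Eg: bottleneck 2, flow now 7.
Augment In→x2→x4→x7→Eg: bottleneck 4, flow now 11.
Augment In→x3→x4→x7→Eg: bottleneck 1, flow now 12.
No augmenting path remains; maximum flow = 12.
Cut capacity 12 equals the max flow, so it is a minimum cut.

Yes — it is a minimum cut (capacity 12).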